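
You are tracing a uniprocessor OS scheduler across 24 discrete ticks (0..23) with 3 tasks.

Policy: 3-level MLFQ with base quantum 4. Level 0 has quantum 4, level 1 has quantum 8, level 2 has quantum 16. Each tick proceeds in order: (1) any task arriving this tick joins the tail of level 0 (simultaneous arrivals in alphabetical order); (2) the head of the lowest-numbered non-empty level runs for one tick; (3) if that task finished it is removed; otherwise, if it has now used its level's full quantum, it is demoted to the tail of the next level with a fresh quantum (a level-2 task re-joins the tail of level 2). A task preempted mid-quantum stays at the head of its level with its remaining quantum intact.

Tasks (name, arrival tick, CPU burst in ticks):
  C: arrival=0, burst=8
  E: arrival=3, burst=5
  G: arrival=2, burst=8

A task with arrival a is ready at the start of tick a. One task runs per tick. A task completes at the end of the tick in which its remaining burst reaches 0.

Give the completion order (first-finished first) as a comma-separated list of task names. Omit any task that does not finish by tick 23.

completion order = C, G, E

t=0: L0/L1/L2 = C/-/- → run C
t=1: L0/L1/L2 = C/-/- → run C
t=2: L0/L1/L2 = CG/-/- → run C
t=3: L0/L1/L2 = CGE/-/- → run C
t=4: L0/L1/L2 = GE/C/- → run G
t=5: L0/L1/L2 = GE/C/- → run G
t=6: L0/L1/L2 = GE/C/- → run G
t=7: L0/L1/L2 = GE/C/- → run G
t=8: L0/L1/L2 = E/CG/- → run E
t=9: L0/L1/L2 = E/CG/- → run E
t=10: L0/L1/L2 = E/CG/- → run E
t=11: L0/L1/L2 = E/CG/- → run E
t=12: L0/L1/L2 = -/CGE/- → run C
t=13: L0/L1/L2 = -/CGE/- → run C
t=14: L0/L1/L2 = -/CGE/- → run C
t=15: L0/L1/L2 = -/CGE/- → run C
t=16: L0/L1/L2 = -/GE/- → run G
t=17: L0/L1/L2 = -/GE/- → run G
t=18: L0/L1/L2 = -/GE/- → run G
t=19: L0/L1/L2 = -/GE/- → run G
t=20: L0/L1/L2 = -/E/- → run E
t=21: (idle)
t=22: (idle)
t=23: (idle)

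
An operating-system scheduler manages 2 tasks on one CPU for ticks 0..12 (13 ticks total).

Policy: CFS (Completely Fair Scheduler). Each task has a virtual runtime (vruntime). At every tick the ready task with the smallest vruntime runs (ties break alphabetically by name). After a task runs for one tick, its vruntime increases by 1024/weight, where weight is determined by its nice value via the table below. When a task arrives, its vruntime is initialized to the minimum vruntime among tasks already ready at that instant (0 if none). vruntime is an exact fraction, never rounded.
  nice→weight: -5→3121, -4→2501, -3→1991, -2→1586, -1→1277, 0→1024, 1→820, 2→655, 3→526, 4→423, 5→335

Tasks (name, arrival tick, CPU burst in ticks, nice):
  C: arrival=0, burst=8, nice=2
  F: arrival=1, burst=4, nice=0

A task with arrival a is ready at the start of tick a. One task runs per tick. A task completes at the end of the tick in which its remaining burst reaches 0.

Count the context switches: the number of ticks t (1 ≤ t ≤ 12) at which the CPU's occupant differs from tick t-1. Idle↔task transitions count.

t=0: vr[C=0] → run C
t=1: vr[C=1024/655 F=1024/655] → run C
t=2: vr[C=2048/655 F=1024/655] → run F
t=3: vr[C=2048/655 F=1679/655] → run F
t=4: vr[C=2048/655 F=2334/655] → run C
t=5: vr[C=3072/655 F=2334/655] → run F
t=6: vr[C=3072/655 F=2989/655] → run F
t=7: vr[C=3072/655] → run C
t=8: vr[C=4096/655] → run C
t=9: vr[C=1024/131] → run C
t=10: vr[C=6144/655] → run C
t=11: vr[C=7168/655] → run C
t=12: (idle)

context switches = 5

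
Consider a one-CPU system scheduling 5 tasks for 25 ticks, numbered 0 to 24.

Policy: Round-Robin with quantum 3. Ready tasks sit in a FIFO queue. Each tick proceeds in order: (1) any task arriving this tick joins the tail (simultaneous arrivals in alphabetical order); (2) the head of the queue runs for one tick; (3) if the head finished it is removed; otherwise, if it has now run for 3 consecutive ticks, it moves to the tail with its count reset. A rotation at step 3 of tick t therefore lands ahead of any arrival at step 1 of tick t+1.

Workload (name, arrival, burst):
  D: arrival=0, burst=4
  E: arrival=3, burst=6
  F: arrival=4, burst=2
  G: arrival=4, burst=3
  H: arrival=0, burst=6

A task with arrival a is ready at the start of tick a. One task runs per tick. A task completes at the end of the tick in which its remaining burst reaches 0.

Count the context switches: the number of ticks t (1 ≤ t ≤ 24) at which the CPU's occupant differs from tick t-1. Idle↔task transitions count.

t=0: queue=[D,H] q_used=0 → run D
t=1: queue=[D,H] q_used=1 → run D
t=2: queue=[D,H] q_used=2 → run D
t=3: queue=[H,D,E] q_used=0 → run H
t=4: queue=[H,D,E,F,G] q_used=1 → run H
t=5: queue=[H,D,E,F,G] q_used=2 → run H
t=6: queue=[D,E,F,G,H] q_used=0 → run D
t=7: queue=[E,F,G,H] q_used=0 → run E
t=8: queue=[E,F,G,H] q_used=1 → run E
t=9: queue=[E,F,G,H] q_used=2 → run E
t=10: queue=[F,G,H,E] q_used=0 → run F
t=11: queue=[F,G,H,E] q_used=1 → run F
t=12: queue=[G,H,E] q_used=0 → run G
t=13: queue=[G,H,E] q_used=1 → run G
t=14: queue=[G,H,E] q_used=2 → run G
t=15: queue=[H,E] q_used=0 → run H
t=16: queue=[H,E] q_used=1 → run H
t=17: queue=[H,E] q_used=2 → run H
t=18: queue=[E] q_used=0 → run E
t=19: queue=[E] q_used=1 → run E
t=20: queue=[E] q_used=2 → run E
t=21: (idle)
t=22: (idle)
t=23: (idle)
t=24: (idle)

context switches = 8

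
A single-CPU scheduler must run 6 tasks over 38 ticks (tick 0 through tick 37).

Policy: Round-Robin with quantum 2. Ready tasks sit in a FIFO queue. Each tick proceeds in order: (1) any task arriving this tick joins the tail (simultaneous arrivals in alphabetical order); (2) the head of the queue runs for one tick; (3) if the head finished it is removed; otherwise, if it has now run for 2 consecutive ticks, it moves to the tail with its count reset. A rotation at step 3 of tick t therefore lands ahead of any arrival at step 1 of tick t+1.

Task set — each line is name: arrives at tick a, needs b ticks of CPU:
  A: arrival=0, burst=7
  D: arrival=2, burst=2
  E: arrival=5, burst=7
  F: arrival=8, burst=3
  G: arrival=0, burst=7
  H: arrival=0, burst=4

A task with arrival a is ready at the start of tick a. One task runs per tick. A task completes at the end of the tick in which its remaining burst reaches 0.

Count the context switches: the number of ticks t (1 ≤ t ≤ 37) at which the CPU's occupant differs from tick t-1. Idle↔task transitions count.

t=0: queue=[A,G,H] q_used=0 → run A
t=1: queue=[A,G,H] q_used=1 → run A
t=2: queue=[G,H,A,D] q_used=0 → run G
t=3: queue=[G,H,A,D] q_used=1 → run G
t=4: queue=[H,A,D,G] q_used=0 → run H
t=5: queue=[H,A,D,G,E] q_used=1 → run H
t=6: queue=[A,D,G,E,H] q_used=0 → run A
t=7: queue=[A,D,G,E,H] q_used=1 → run A
t=8: queue=[D,G,E,H,A,F] q_used=0 → run D
t=9: queue=[D,G,E,H,A,F] q_used=1 → run D
t=10: queue=[G,E,H,A,F] q_used=0 → run G
t=11: queue=[G,E,H,A,F] q_used=1 → run G
t=12: queue=[E,H,A,F,G] q_used=0 → run E
t=13: queue=[E,H,A,F,G] q_used=1 → run E
t=14: queue=[H,A,F,G,E] q_used=0 → run H
t=15: queue=[H,A,F,G,E] q_used=1 → run H
t=16: queue=[A,F,G,E] q_used=0 → run A
t=17: queue=[A,F,G,E] q_used=1 → run A
t=18: queue=[F,G,E,A] q_used=0 → run F
t=19: queue=[F,G,E,A] q_used=1 → run F
t=20: queue=[G,E,A,F] q_used=0 → run G
t=21: queue=[G,E,A,F] q_used=1 → run G
t=22: queue=[E,A,F,G] q_used=0 → run E
t=23: queue=[E,A,F,G] q_used=1 → run E
t=24: queue=[A,F,G,E] q_used=0 → run A
t=25: queue=[F,G,E] q_used=0 → run F
t=26: queue=[G,E] q_used=0 → run G
t=27: queue=[E] q_used=0 → run E
t=28: queue=[E] q_used=1 → run E
t=29: queue=[E] q_used=0 → run E
t=30: (idle)
t=31: (idle)
t=32: (idle)
t=33: (idle)
t=34: (idle)
t=35: (idle)
t=36: (idle)
t=37: (idle)

context switches = 16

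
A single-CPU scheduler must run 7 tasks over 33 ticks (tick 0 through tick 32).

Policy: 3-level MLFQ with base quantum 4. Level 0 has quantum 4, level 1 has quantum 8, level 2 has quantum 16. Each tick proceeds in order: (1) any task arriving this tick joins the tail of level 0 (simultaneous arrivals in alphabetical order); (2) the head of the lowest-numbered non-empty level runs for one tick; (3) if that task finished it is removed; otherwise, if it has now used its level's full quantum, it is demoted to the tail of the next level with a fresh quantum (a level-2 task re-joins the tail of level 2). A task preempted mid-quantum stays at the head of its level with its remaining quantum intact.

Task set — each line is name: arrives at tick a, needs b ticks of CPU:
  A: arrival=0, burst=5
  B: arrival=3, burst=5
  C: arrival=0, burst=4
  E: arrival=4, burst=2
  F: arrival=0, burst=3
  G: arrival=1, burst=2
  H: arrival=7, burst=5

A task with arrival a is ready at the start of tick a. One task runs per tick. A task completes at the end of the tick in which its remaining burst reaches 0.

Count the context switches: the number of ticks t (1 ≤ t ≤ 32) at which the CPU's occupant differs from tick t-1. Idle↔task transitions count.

t=0: L0/L1/L2 = ACF/-/- → run A
t=1: L0/L1/L2 = ACFG/-/- → run A
t=2: L0/L1/L2 = ACFG/-/- → run A
t=3: L0/L1/L2 = ACFGB/-/- → run A
t=4: L0/L1/L2 = CFGBE/A/- → run C
t=5: L0/L1/L2 = CFGBE/A/- → run C
t=6: L0/L1/L2 = CFGBE/A/- → run C
t=7: L0/L1/L2 = CFGBEH/A/- → run C
t=8: L0/L1/L2 = FGBEH/A/- → run F
t=9: L0/L1/L2 = FGBEH/A/- → run F
t=10: L0/L1/L2 = FGBEH/A/- → run F
t=11: L0/L1/L2 = GBEH/A/- → run G
t=12: L0/L1/L2 = GBEH/A/- → run G
t=13: L0/L1/L2 = BEH/A/- → run B
t=14: L0/L1/L2 = BEH/A/- → run B
t=15: L0/L1/L2 = BEH/A/- → run B
t=16: L0/L1/L2 = BEH/A/- → run B
t=17: L0/L1/L2 = EH/AB/- → run E
t=18: L0/L1/L2 = EH/AB/- → run E
t=19: L0/L1/L2 = H/AB/- → run H
t=20: L0/L1/L2 = H/AB/- → run H
t=21: L0/L1/L2 = H/AB/- → run H
t=22: L0/L1/L2 = H/AB/- → run H
t=23: L0/L1/L2 = -/ABH/- → run A
t=24: L0/L1/L2 = -/BH/- → run B
t=25: L0/L1/L2 = -/H/- → run H
t=26: (idle)
t=27: (idle)
t=28: (idle)
t=29: (idle)
t=30: (idle)
t=31: (idle)
t=32: (idle)

context switches = 10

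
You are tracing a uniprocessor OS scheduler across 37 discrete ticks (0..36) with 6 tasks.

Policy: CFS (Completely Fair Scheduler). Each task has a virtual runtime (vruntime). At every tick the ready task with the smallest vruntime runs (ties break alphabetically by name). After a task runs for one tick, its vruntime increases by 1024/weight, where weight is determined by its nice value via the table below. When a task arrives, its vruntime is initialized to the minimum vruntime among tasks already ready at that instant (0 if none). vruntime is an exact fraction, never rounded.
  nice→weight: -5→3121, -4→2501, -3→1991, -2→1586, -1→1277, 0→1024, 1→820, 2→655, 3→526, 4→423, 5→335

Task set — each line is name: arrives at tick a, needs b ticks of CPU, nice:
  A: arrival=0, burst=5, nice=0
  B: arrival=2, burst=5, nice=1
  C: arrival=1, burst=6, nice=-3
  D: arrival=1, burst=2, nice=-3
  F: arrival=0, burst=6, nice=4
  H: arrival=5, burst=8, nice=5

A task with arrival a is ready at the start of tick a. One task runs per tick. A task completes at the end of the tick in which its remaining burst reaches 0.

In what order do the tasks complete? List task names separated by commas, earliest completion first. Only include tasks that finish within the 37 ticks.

completion order = D, C, A, B, F, H

t=0: vr[A=0 F=0] → run A
t=1: vr[A=1 C=0 D=0 F=0] → run C
t=2: vr[A=1 B=0 C=1024/1991 D=0 F=0] → run B
t=3: vr[A=1 B=256/205 C=1024/1991 D=0 F=0] → run D
t=4: vr[A=1 B=256/205 C=1024/1991 D=1024/1991 F=0] → run F
t=5: vr[A=1 B=256/205 C=1024/1991 D=1024/1991 F=1024/423 H=1024/1991] → run C
t=6: vr[A=1 B=256/205 C=2048/1991 D=1024/1991 F=1024/423 H=1024/1991] → run D
t=7: vr[A=1 B=256/205 C=2048/1991 F=1024/423 H=1024/1991] → run H
t=8: vr[A=1 B=256/205 C=2048/1991 F=1024/423 H=2381824/666985] → run A
t=9: vr[A=2 B=256/205 C=2048/1991 F=1024/423 H=2381824/666985] → run C
t=10: vr[A=2 B=256/205 C=3072/1991 F=1024/423 H=2381824/666985] → run B
t=11: vr[A=2 B=512/205 C=3072/1991 F=1024/423 H=2381824/666985] → run C
t=12: vr[A=2 B=512/205 C=4096/1991 F=1024/423 H=2381824/666985] → run A
t=13: vr[A=3 B=512/205 C=4096/1991 F=1024/423 H=2381824/666985] → run C
t=14: vr[A=3 B=512/205 C=5120/1991 F=1024/423 H=2381824/666985] → run F
t=15: vr[A=3 B=512/205 C=5120/1991 F=2048/423 H=2381824/666985] → run B
t=16: vr[A=3 B=768/205 C=5120/1991 F=2048/423 H=2381824/666985] → run C
t=17: vr[A=3 B=768/205 F=2048/423 H=2381824/666985] → run A
t=18: vr[A=4 B=768/205 F=2048/423 H=2381824/666985] → run H
t=19: vr[A=4 B=768/205 F=2048/423 H=4420608/666985] → run B
t=20: vr[A=4 B=1024/205 F=2048/423 H=4420608/666985] → run A
t=21: vr[B=1024/205 F=2048/423 H=4420608/666985] → run F
t=22: vr[B=1024/205 F=1024/141 H=4420608/666985] → run B
t=23: vr[F=1024/141 H=4420608/666985] → run H
t=24: vr[F=1024/141 H=6459392/666985] → run F
t=25: vr[F=4096/423 H=6459392/666985] → run F
t=26: vr[F=5120/423 H=6459392/666985] → run H
t=27: vr[F=5120/423 H=8498176/666985] → run F
t=28: vr[H=8498176/666985] → run H
t=29: vr[H=2107392/133397] → run H
t=30: vr[H=12575744/666985] → run H
t=31: vr[H=14614528/666985] → run H
t=32: (idle)
t=33: (idle)
t=34: (idle)
t=35: (idle)
t=36: (idle)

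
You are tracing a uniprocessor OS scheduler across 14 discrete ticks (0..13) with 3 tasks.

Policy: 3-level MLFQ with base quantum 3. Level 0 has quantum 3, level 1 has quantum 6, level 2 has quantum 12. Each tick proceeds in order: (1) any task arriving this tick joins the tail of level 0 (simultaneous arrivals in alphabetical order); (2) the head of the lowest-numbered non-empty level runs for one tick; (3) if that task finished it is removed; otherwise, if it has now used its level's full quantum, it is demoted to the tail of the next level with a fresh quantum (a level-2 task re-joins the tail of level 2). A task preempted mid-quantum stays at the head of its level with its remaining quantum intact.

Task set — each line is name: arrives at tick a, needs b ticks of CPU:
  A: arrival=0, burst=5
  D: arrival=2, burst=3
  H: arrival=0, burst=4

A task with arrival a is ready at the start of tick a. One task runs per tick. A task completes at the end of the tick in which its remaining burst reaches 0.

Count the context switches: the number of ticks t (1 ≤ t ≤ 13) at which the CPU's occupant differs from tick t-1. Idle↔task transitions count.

context switches = 5

t=0: L0/L1/L2 = AH/-/- → run A
t=1: L0/L1/L2 = AH/-/- → run A
t=2: L0/L1/L2 = AHD/-/- → run A
t=3: L0/L1/L2 = HD/A/- → run H
t=4: L0/L1/L2 = HD/A/- → run H
t=5: L0/L1/L2 = HD/A/- → run H
t=6: L0/L1/L2 = D/AH/- → run D
t=7: L0/L1/L2 = D/AH/- → run D
t=8: L0/L1/L2 = D/AH/- → run D
t=9: L0/L1/L2 = -/AH/- → run A
t=10: L0/L1/L2 = -/AH/- → run A
t=11: L0/L1/L2 = -/H/- → run H
t=12: (idle)
t=13: (idle)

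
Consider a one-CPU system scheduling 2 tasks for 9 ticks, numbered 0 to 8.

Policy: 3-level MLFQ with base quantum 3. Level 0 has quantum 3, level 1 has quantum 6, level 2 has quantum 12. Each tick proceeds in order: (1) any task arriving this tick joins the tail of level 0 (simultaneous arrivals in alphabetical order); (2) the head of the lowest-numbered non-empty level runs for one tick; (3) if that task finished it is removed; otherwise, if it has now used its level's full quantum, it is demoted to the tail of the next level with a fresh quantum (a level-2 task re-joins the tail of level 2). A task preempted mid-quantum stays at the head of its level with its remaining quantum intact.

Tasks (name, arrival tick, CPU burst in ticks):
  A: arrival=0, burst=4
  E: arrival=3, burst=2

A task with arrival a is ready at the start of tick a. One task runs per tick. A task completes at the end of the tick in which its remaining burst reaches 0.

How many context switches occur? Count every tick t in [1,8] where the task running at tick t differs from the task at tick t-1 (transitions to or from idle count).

context switches = 3

t=0: L0/L1/L2 = A/-/- → run A
t=1: L0/L1/L2 = A/-/- → run A
t=2: L0/L1/L2 = A/-/- → run A
t=3: L0/L1/L2 = E/A/- → run E
t=4: L0/L1/L2 = E/A/- → run E
t=5: L0/L1/L2 = -/A/- → run A
t=6: (idle)
t=7: (idle)
t=8: (idle)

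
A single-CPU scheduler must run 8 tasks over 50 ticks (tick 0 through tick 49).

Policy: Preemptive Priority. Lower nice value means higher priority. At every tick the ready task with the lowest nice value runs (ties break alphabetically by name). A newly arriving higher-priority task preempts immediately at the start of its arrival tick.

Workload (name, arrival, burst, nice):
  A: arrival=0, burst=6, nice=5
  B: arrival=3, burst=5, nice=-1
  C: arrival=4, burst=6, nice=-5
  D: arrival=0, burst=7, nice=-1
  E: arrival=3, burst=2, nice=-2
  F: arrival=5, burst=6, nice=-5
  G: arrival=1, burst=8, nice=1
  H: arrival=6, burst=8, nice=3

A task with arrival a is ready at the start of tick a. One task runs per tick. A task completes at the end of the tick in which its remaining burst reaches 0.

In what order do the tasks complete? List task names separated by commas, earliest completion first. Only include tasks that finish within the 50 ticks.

t=0: ready={A,D} → run D
t=1: ready={A,D,G} → run D
t=2: ready={A,D,G} → run D
t=3: ready={A,B,D,E,G} → run E
t=4: ready={A,B,C,D,E,G} → run C
t=5: ready={A,B,C,D,E,F,G} → run C
t=6: ready={A,B,C,D,E,F,G,H} → run C
t=7: ready={A,B,C,D,E,F,G,H} → run C
t=8: ready={A,B,C,D,E,F,G,H} → run C
t=9: ready={A,B,C,D,E,F,G,H} → run C
t=10: ready={A,B,D,E,F,G,H} → run F
t=11: ready={A,B,D,E,F,G,H} → run F
t=12: ready={A,B,D,E,F,G,H} → run F
t=13: ready={A,B,D,E,F,G,H} → run F
t=14: ready={A,B,D,E,F,G,H} → run F
t=15: ready={A,B,D,E,F,G,H} → run F
t=16: ready={A,B,D,E,G,H} → run E
t=17: ready={A,B,D,G,H} → run B
t=18: ready={A,B,D,G,H} → run B
t=19: ready={A,B,D,G,H} → run B
t=20: ready={A,B,D,G,H} → run B
t=21: ready={A,B,D,G,H} → run B
t=22: ready={A,D,G,H} → run D
t=23: ready={A,D,G,H} → run D
t=24: ready={A,D,G,H} → run D
t=25: ready={A,D,G,H} → run D
t=26: ready={A,G,H} → run G
t=27: ready={A,G,H} → run G
t=28: ready={A,G,H} → run G
t=29: ready={A,G,H} → run G
t=30: ready={A,G,H} → run G
t=31: ready={A,G,H} → run G
t=32: ready={A,G,H} → run G
t=33: ready={A,G,H} → run G
t=34: ready={A,H} → run H
t=35: ready={A,H} → run H
t=36: ready={A,H} → run H
t=37: ready={A,H} → run H
t=38: ready={A,H} → run H
t=39: ready={A,H} → run H
t=40: ready={A,H} → run H
t=41: ready={A,H} → run H
t=42: ready={A} → run A
t=43: ready={A} → run A
t=44: ready={A} → run A
t=45: ready={A} → run A
t=46: ready={A} → run A
t=47: ready={A} → run A
t=48: (idle)
t=49: (idle)

completion order = C, F, E, B, D, G, H, A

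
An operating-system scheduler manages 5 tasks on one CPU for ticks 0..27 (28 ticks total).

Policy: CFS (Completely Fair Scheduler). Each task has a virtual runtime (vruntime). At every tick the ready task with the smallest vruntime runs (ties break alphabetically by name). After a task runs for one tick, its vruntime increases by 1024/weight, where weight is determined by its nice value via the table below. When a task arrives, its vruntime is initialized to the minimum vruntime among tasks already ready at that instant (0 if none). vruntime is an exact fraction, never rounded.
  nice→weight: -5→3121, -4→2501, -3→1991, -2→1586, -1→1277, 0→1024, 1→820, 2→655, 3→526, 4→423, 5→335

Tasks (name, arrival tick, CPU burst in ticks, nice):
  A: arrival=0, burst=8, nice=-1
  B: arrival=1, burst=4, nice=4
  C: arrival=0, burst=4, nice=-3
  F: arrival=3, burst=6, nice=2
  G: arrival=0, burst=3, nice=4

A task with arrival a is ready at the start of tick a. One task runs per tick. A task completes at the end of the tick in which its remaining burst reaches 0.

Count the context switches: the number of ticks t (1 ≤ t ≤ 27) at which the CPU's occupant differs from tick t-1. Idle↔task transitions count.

t=0: vr[A=0 C=0 G=0] → run A
t=1: vr[A=1024/1277 B=0 C=0 G=0] → run B
t=2: vr[A=1024/1277 B=1024/423 C=0 G=0] → run C
t=3: vr[A=1024/1277 B=1024/423 C=1024/1991 F=0 G=0] → run F
t=4: vr[A=1024/1277 B=1024/423 C=1024/1991 F=1024/655 G=0] → run G
t=5: vr[A=1024/1277 B=1024/423 C=1024/1991 F=1024/655 G=1024/423] → run C
t=6: vr[A=1024/1277 B=1024/423 C=2048/1991 F=1024/655 G=1024/423] → run A
t=7: vr[A=2048/1277 B=1024/423 C=2048/1991 F=1024/655 G=1024/423] → run C
t=8: vr[A=2048/1277 B=1024/423 C=3072/1991 F=1024/655 G=1024/423] → run C
t=9: vr[A=2048/1277 B=1024/423 F=1024/655 G=1024/423] → run F
t=10: vr[A=2048/1277 B=1024/423 F=2048/655 G=1024/423] → run A
t=11: vr[A=3072/1277 B=1024/423 F=2048/655 G=1024/423] → run A
t=12: vr[A=4096/1277 B=1024/423 F=2048/655 G=1024/423] → run B
t=13: vr[A=4096/1277 B=2048/423 F=2048/655 G=1024/423] → run G
t=14: vr[A=4096/1277 B=2048/423 F=2048/655 G=2048/423] → run F
t=15: vr[A=4096/1277 B=2048/423 F=3072/655 G=2048/423] → run A
t=16: vr[A=5120/1277 B=2048/423 F=3072/655 G=2048/423] → run A
t=17: vr[A=6144/1277 B=2048/423 F=3072/655 G=2048/423] → run F
t=18: vr[A=6144/1277 B=2048/423 F=4096/655 G=2048/423] → run A
t=19: vr[A=7168/1277 B=2048/423 F=4096/655 G=2048/423] → run B
t=20: vr[A=7168/1277 B=1024/141 F=4096/655 G=2048/423] → run G
t=21: vr[A=7168/1277 B=1024/141 F=4096/655] → run A
t=22: vr[B=1024/141 F=4096/655] → run F
t=23: vr[B=1024/141 F=1024/131] → run B
t=24: vr[F=1024/131] → run F
t=25: (idle)
t=26: (idle)
t=27: (idle)

context switches = 22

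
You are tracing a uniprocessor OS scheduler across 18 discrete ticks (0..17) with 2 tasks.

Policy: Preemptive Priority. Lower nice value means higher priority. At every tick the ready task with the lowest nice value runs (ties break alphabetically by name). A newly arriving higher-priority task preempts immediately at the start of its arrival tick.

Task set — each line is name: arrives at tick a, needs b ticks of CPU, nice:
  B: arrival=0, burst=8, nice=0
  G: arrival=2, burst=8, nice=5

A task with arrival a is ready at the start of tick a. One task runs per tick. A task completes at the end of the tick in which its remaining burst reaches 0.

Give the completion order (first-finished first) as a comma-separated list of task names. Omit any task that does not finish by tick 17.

completion order = B, G

t=0: ready={B} → run B
t=1: ready={B} → run B
t=2: ready={B,G} → run B
t=3: ready={B,G} → run B
t=4: ready={B,G} → run B
t=5: ready={B,G} → run B
t=6: ready={B,G} → run B
t=7: ready={B,G} → run B
t=8: ready={G} → run G
t=9: ready={G} → run G
t=10: ready={G} → run G
t=11: ready={G} → run G
t=12: ready={G} → run G
t=13: ready={G} → run G
t=14: ready={G} → run G
t=15: ready={G} → run G
t=16: (idle)
t=17: (idle)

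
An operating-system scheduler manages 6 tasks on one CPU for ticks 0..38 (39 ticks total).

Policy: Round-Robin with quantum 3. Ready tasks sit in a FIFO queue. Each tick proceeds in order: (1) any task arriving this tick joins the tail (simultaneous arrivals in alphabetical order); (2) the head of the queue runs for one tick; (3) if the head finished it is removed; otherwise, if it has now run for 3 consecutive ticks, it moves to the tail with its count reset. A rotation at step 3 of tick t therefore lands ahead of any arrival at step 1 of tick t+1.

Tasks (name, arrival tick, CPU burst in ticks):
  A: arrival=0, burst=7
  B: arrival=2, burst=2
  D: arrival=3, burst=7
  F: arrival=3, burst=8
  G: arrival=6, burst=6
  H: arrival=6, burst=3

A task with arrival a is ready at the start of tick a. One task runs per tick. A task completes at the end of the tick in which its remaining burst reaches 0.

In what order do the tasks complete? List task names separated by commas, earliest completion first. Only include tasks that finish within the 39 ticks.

t=0: queue=[A] q_used=0 → run A
t=1: queue=[A] q_used=1 → run A
t=2: queue=[A,B] q_used=2 → run A
t=3: queue=[B,A,D,F] q_used=0 → run B
t=4: queue=[B,A,D,F] q_used=1 → run B
t=5: queue=[A,D,F] q_used=0 → run A
t=6: queue=[A,D,F,G,H] q_used=1 → run A
t=7: queue=[A,D,F,G,H] q_used=2 → run A
t=8: queue=[D,F,G,H,A] q_used=0 → run D
t=9: queue=[D,F,G,H,A] q_used=1 → run D
t=10: queue=[D,F,G,H,A] q_used=2 → run D
t=11: queue=[F,G,H,A,D] q_used=0 → run F
t=12: queue=[F,G,H,A,D] q_used=1 → run F
t=13: queue=[F,G,H,A,D] q_used=2 → run F
t=14: queue=[G,H,A,D,F] q_used=0 → run G
t=15: queue=[G,H,A,D,F] q_used=1 → run G
t=16: queue=[G,H,A,D,F] q_used=2 → run G
t=17: queue=[H,A,D,F,G] q_used=0 → run H
t=18: queue=[H,A,D,F,G] q_used=1 → run H
t=19: queue=[H,A,D,F,G] q_used=2 → run H
t=20: queue=[A,D,F,G] q_used=0 → run A
t=21: queue=[D,F,G] q_used=0 → run D
t=22: queue=[D,F,G] q_used=1 → run D
t=23: queue=[D,F,G] q_used=2 → run D
t=24: queue=[F,G,D] q_used=0 → run F
t=25: queue=[F,G,D] q_used=1 → run F
t=26: queue=[F,G,D] q_used=2 → run F
t=27: queue=[G,D,F] q_used=0 → run G
t=28: queue=[G,D,F] q_used=1 → run G
t=29: queue=[G,D,F] q_used=2 → run G
t=30: queue=[D,F] q_used=0 → run D
t=31: queue=[F] q_used=0 → run F
t=32: queue=[F] q_used=1 → run F
t=33: (idle)
t=34: (idle)
t=35: (idle)
t=36: (idle)
t=37: (idle)
t=38: (idle)

completion order = B, H, A, G, D, F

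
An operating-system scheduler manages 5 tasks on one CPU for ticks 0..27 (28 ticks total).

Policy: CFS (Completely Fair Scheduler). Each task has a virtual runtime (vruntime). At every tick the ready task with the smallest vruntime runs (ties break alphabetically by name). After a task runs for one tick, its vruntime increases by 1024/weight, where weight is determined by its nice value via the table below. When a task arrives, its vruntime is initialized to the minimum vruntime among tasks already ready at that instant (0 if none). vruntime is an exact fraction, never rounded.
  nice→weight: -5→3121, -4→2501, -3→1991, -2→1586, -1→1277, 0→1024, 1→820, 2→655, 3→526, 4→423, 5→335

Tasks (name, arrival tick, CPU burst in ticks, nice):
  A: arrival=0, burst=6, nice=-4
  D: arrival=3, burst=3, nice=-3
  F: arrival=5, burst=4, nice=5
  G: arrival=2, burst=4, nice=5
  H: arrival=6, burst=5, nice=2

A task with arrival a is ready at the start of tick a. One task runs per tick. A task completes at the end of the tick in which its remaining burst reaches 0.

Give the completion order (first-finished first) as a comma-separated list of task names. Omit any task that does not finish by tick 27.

completion order = D, A, H, G, F

t=0: vr[A=0] → run A
t=1: vr[A=1024/2501] → run A
t=2: vr[A=2048/2501 G=2048/2501] → run A
t=3: vr[A=3072/2501 D=2048/2501 G=2048/2501] → run D
t=4: vr[A=3072/2501 D=6638592/4979491 G=2048/2501] → run G
t=5: vr[A=3072/2501 D=6638592/4979491 F=3072/2501 G=3247104/837835] → run A
t=6: vr[A=4096/2501 D=6638592/4979491 F=3072/2501 G=3247104/837835 H=3072/2501] → run F
t=7: vr[A=4096/2501 D=6638592/4979491 F=3590144/837835 G=3247104/837835 H=3072/2501] → run H
t=8: vr[A=4096/2501 D=6638592/4979491 F=3590144/837835 G=3247104/837835 H=4573184/1638155] → run D
t=9: vr[A=4096/2501 D=9199616/4979491 F=3590144/837835 G=3247104/837835 H=4573184/1638155] → run A
t=10: vr[A=5120/2501 D=9199616/4979491 F=3590144/837835 G=3247104/837835 H=4573184/1638155] → run D
t=11: vr[A=5120/2501 F=3590144/837835 G=3247104/837835 H=4573184/1638155] → run A
t=12: vr[F=3590144/837835 G=3247104/837835 H=4573184/1638155] → run H
t=13: vr[F=3590144/837835 G=3247104/837835 H=7134208/1638155] → run G
t=14: vr[F=3590144/837835 G=5808128/837835 H=7134208/1638155] → run F
t=15: vr[F=6151168/837835 G=5808128/837835 H=7134208/1638155] → run H
t=16: vr[F=6151168/837835 G=5808128/837835 H=9695232/1638155] → run H
t=17: vr[F=6151168/837835 G=5808128/837835 H=12256256/1638155] → run G
t=18: vr[F=6151168/837835 G=8369152/837835 H=12256256/1638155] → run F
t=19: vr[F=8712192/837835 G=8369152/837835 H=12256256/1638155] → run H
t=20: vr[F=8712192/837835 G=8369152/837835] → run G
t=21: vr[F=8712192/837835] → run F
t=22: (idle)
t=23: (idle)
t=24: (idle)
t=25: (idle)
t=26: (idle)
t=27: (idle)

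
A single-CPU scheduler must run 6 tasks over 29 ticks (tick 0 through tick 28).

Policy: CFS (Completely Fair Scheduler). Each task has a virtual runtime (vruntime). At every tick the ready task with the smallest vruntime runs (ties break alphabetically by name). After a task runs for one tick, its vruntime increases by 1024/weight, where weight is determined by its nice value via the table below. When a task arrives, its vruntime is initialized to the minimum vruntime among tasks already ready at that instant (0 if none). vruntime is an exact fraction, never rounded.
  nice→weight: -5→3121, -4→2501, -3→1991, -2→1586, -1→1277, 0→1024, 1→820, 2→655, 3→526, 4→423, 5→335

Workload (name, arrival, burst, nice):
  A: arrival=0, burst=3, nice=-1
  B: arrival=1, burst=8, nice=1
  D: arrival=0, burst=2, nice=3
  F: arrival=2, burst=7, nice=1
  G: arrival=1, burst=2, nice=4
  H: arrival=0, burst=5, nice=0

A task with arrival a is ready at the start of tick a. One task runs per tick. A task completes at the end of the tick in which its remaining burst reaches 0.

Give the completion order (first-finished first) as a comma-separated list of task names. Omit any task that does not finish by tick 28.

t=0: vr[A=0 D=0 H=0] → run A
t=1: vr[A=1024/1277 B=0 D=0 G=0 H=0] → run B
t=2: vr[A=1024/1277 B=256/205 D=0 F=0 G=0 H=0] → run D
t=3: vr[A=1024/1277 B=256/205 D=512/263 F=0 G=0 H=0] → run F
t=4: vr[A=1024/1277 B=256/205 D=512/263 F=256/205 G=0 H=0] → run G
t=5: vr[A=1024/1277 B=256/205 D=512/263 F=256/205 G=1024/423 H=0] → run H
t=6: vr[A=1024/1277 B=256/205 D=512/263 F=256/205 G=1024/423 H=1] → run A
t=7: vr[A=2048/1277 B=256/205 D=512/263 F=256/205 G=1024/423 H=1] → run H
t=8: vr[A=2048/1277 B=256/205 D=512/263 F=256/205 G=1024/423 H=2] → run B
t=9: vr[A=2048/1277 B=512/205 D=512/263 F=256/205 G=1024/423 H=2] → run F
t=10: vr[A=2048/1277 B=512/205 D=512/263 F=512/205 G=1024/423 H=2] → run A
t=11: vr[B=512/205 D=512/263 F=512/205 G=1024/423 H=2] → run D
t=12: vr[B=512/205 F=512/205 G=1024/423 H=2] → run H
t=13: vr[B=512/205 F=512/205 G=1024/423 H=3] → run G
t=14: vr[B=512/205 F=512/205 H=3] → run B
t=15: vr[B=768/205 F=512/205 H=3] → run F
t=16: vr[B=768/205 F=768/205 H=3] → run H
t=17: vr[B=768/205 F=768/205 H=4] → run B
t=18: vr[B=1024/205 F=768/205 H=4] → run F
t=19: vr[B=1024/205 F=1024/205 H=4] → run H
t=20: vr[B=1024/205 F=1024/205] → run B
t=21: vr[B=256/41 F=1024/205] → run F
t=22: vr[B=256/41 F=256/41] → run B
t=23: vr[B=1536/205 F=256/41] → run F
t=24: vr[B=1536/205 F=1536/205] → run B
t=25: vr[B=1792/205 F=1536/205] → run F
t=26: vr[B=1792/205] → run B
t=27: (idle)
t=28: (idle)

completion order = A, D, G, H, F, B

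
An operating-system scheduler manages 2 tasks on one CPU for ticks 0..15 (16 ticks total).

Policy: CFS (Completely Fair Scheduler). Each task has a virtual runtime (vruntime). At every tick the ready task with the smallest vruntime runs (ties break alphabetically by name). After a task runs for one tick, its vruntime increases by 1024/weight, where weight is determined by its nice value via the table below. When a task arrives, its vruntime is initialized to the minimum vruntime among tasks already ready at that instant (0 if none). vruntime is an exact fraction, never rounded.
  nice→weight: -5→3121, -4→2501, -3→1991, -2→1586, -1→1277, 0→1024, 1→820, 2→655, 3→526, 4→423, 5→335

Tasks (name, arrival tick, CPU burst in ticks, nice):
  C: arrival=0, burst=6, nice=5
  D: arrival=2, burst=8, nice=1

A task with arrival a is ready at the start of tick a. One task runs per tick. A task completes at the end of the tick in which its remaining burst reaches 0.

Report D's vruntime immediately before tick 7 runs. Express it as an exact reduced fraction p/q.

vruntime(D, start of tick 7) = 135424/13735

t=0: vr[C=0] → run C
t=1: vr[C=1024/335] → run C
t=2: vr[C=2048/335 D=2048/335] → run C
t=3: vr[C=3072/335 D=2048/335] → run D
t=4: vr[C=3072/335 D=20224/2747] → run D
t=5: vr[C=3072/335 D=118272/13735] → run D
t=6: vr[C=3072/335 D=135424/13735] → run C
t=7: vr[C=4096/335 D=135424/13735] → run D
t=8: vr[C=4096/335 D=152576/13735] → run D
t=9: vr[C=4096/335 D=169728/13735] → run C
t=10: vr[C=1024/67 D=169728/13735] → run D
t=11: vr[C=1024/67 D=37376/2747] → run D
t=12: vr[C=1024/67 D=204032/13735] → run D
t=13: vr[C=1024/67] → run C
t=14: (idle)
t=15: (idle)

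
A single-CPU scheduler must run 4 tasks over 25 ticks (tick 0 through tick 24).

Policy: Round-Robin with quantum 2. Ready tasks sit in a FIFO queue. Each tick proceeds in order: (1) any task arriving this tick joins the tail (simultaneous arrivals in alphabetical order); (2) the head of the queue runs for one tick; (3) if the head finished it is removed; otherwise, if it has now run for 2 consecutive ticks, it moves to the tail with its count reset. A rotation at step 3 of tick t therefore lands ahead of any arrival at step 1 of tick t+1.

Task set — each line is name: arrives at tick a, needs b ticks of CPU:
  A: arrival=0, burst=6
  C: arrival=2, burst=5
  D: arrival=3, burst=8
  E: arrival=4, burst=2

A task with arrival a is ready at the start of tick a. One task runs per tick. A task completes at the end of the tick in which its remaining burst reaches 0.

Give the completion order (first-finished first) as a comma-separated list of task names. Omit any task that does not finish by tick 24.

t=0: queue=[A] q_used=0 → run A
t=1: queue=[A] q_used=1 → run A
t=2: queue=[A,C] q_used=0 → run A
t=3: queue=[A,C,D] q_used=1 → run A
t=4: queue=[C,D,A,E] q_used=0 → run C
t=5: queue=[C,D,A,E] q_used=1 → run C
t=6: queue=[D,A,E,C] q_used=0 → run D
t=7: queue=[D,A,E,C] q_used=1 → run D
t=8: queue=[A,E,C,D] q_used=0 → run A
t=9: queue=[A,E,C,D] q_used=1 → run A
t=10: queue=[E,C,D] q_used=0 → run E
t=11: queue=[E,C,D] q_used=1 → run E
t=12: queue=[C,D] q_used=0 → run C
t=13: queue=[C,D] q_used=1 → run C
t=14: queue=[D,C] q_used=0 → run D
t=15: queue=[D,C] q_used=1 → run D
t=16: queue=[C,D] q_used=0 → run C
t=17: queue=[D] q_used=0 → run D
t=18: queue=[D] q_used=1 → run D
t=19: queue=[D] q_used=0 → run D
t=20: queue=[D] q_used=1 → run D
t=21: (idle)
t=22: (idle)
t=23: (idle)
t=24: (idle)

completion order = A, E, C, D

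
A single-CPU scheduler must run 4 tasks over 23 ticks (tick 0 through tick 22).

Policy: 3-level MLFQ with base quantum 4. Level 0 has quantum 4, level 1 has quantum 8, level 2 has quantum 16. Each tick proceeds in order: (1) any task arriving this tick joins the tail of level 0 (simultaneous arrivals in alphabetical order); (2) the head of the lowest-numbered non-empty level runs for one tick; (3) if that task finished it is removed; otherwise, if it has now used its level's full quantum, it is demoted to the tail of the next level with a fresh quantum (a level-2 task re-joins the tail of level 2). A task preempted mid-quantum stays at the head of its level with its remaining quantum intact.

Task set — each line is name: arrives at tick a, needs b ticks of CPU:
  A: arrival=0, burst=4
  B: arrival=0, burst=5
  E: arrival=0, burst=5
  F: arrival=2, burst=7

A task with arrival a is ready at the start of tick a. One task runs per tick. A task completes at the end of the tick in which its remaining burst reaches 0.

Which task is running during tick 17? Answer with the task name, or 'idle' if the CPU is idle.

running at tick 17 = E

t=0: L0/L1/L2 = ABE/-/- → run A
t=1: L0/L1/L2 = ABE/-/- → run A
t=2: L0/L1/L2 = ABEF/-/- → run A
t=3: L0/L1/L2 = ABEF/-/- → run A
t=4: L0/L1/L2 = BEF/-/- → run B
t=5: L0/L1/L2 = BEF/-/- → run B
t=6: L0/L1/L2 = BEF/-/- → run B
t=7: L0/L1/L2 = BEF/-/- → run B
t=8: L0/L1/L2 = EF/B/- → run E
t=9: L0/L1/L2 = EF/B/- → run E
t=10: L0/L1/L2 = EF/B/- → run E
t=11: L0/L1/L2 = EF/B/- → run E
t=12: L0/L1/L2 = F/BE/- → run F
t=13: L0/L1/L2 = F/BE/- → run F
t=14: L0/L1/L2 = F/BE/- → run F
t=15: L0/L1/L2 = F/BE/- → run F
t=16: L0/L1/L2 = -/BEF/- → run B
t=17: L0/L1/L2 = -/EF/- → run E
t=18: L0/L1/L2 = -/F/- → run F
t=19: L0/L1/L2 = -/F/- → run F
t=20: L0/L1/L2 = -/F/- → run F
t=21: (idle)
t=22: (idle)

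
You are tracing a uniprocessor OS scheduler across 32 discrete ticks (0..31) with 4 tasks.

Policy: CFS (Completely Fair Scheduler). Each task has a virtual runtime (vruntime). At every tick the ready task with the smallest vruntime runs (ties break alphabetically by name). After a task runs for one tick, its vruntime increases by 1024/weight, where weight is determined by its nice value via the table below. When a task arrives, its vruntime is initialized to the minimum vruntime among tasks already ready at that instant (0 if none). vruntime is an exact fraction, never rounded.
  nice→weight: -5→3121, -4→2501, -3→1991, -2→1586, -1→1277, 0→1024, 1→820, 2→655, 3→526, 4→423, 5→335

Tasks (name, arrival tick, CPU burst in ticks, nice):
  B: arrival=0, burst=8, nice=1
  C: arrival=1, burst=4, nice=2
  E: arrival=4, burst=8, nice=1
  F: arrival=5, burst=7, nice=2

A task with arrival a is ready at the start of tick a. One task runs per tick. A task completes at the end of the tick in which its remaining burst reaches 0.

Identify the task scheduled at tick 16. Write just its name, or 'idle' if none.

t=0: vr[B=0] → run B
t=1: vr[B=256/205 C=256/205] → run B
t=2: vr[B=512/205 C=256/205] → run C
t=3: vr[B=512/205 C=15104/5371] → run B
t=4: vr[B=768/205 C=15104/5371 E=15104/5371] → run C
t=5: vr[B=768/205 C=117504/26855 E=15104/5371 F=15104/5371] → run E
t=6: vr[B=768/205 C=117504/26855 E=109056/26855 F=15104/5371] → run F
t=7: vr[B=768/205 C=117504/26855 E=109056/26855 F=117504/26855] → run B
t=8: vr[B=1024/205 C=117504/26855 E=109056/26855 F=117504/26855] → run E
t=9: vr[B=1024/205 C=117504/26855 E=142592/26855 F=117504/26855] → run C
t=10: vr[B=1024/205 C=159488/26855 E=142592/26855 F=117504/26855] → run F
t=11: vr[B=1024/205 C=159488/26855 E=142592/26855 F=159488/26855] → run B
t=12: vr[B=256/41 C=159488/26855 E=142592/26855 F=159488/26855] → run E
t=13: vr[B=256/41 C=159488/26855 E=176128/26855 F=159488/26855] → run C
t=14: vr[B=256/41 E=176128/26855 F=159488/26855] → run F
t=15: vr[B=256/41 E=176128/26855 F=201472/26855] → run B
t=16: vr[B=1536/205 E=176128/26855 F=201472/26855] → run E
t=17: vr[B=1536/205 E=209664/26855 F=201472/26855] → run B
t=18: vr[B=1792/205 E=209664/26855 F=201472/26855] → run F
t=19: vr[B=1792/205 E=209664/26855 F=243456/26855] → run E
t=20: vr[B=1792/205 E=48640/5371 F=243456/26855] → run B
t=21: vr[E=48640/5371 F=243456/26855] → run E
t=22: vr[E=276736/26855 F=243456/26855] → run F
t=23: vr[E=276736/26855 F=57088/5371] → run E
t=24: vr[E=310272/26855 F=57088/5371] → run F
t=25: vr[E=310272/26855 F=327424/26855] → run E
t=26: vr[F=327424/26855] → run F
t=27: (idle)
t=28: (idle)
t=29: (idle)
t=30: (idle)
t=31: (idle)

running at tick 16 = E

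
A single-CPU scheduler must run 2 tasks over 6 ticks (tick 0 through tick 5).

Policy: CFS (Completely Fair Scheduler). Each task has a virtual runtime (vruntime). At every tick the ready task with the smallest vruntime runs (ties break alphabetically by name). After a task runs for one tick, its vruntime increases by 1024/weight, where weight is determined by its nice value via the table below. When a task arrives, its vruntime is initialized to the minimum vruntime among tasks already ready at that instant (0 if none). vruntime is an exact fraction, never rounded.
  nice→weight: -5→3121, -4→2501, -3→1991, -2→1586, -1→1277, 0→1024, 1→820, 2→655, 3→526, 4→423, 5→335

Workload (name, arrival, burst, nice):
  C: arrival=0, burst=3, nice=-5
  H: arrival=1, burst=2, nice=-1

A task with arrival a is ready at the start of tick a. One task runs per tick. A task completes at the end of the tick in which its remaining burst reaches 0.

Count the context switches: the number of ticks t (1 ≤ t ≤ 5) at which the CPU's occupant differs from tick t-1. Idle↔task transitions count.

t=0: vr[C=0] → run C
t=1: vr[C=1024/3121 H=1024/3121] → run C
t=2: vr[C=2048/3121 H=1024/3121] → run H
t=3: vr[C=2048/3121 H=4503552/3985517] → run C
t=4: vr[H=4503552/3985517] → run H
t=5: (idle)

context switches = 4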